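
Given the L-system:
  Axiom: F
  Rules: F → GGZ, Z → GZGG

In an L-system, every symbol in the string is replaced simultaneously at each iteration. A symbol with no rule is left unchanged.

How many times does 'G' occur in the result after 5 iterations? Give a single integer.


Step 0: F  (0 'G')
Step 1: GGZ  (2 'G')
Step 2: GGGZGG  (5 'G')
Step 3: GGGGZGGGG  (8 'G')
Step 4: GGGGGZGGGGGG  (11 'G')
Step 5: GGGGGGZGGGGGGGG  (14 'G')

Answer: 14


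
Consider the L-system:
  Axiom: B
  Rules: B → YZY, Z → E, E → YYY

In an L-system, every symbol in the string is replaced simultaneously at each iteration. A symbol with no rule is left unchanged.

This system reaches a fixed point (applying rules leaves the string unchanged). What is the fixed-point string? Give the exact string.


Step 0: B
Step 1: YZY
Step 2: YEY
Step 3: YYYYY
Step 4: YYYYY  (unchanged — fixed point at step 3)

Answer: YYYYY


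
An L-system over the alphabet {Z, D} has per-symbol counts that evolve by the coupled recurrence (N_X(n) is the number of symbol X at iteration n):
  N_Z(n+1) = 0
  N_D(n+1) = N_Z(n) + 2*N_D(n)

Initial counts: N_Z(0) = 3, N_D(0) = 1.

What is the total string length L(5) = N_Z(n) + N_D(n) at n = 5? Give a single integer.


Step 0: N_Z=3, N_D=1, L=4
Step 1: N_Z=0, N_D=5, L=5
Step 2: N_Z=0, N_D=10, L=10
Step 3: N_Z=0, N_D=20, L=20
Step 4: N_Z=0, N_D=40, L=40
Step 5: N_Z=0, N_D=80, L=80

Answer: 80


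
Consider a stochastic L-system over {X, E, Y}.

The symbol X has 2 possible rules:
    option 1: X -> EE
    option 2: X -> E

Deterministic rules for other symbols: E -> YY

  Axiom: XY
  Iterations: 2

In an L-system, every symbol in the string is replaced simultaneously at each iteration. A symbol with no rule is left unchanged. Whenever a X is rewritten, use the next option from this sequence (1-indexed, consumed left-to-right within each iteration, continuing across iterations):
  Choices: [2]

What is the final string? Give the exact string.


Step 0: XY
Step 1: EY  (used choices [2])
Step 2: YYY  (used choices [])

Answer: YYY


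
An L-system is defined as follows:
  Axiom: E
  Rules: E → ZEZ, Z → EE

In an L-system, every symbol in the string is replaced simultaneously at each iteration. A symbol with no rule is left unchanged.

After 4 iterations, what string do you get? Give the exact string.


Answer: EEZEZEEEEZEZEEZEZZEZEEZEZEEZEZZEZEEZEZEEEEZEZEE

Derivation:
Step 0: E
Step 1: ZEZ
Step 2: EEZEZEE
Step 3: ZEZZEZEEZEZEEZEZZEZ
Step 4: EEZEZEEEEZEZEEZEZZEZEEZEZEEZEZZEZEEZEZEEEEZEZEE


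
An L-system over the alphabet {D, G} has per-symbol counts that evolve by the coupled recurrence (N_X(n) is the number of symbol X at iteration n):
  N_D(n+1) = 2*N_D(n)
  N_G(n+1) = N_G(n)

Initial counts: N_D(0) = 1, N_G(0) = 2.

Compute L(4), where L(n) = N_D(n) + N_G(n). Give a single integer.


Answer: 18

Derivation:
Step 0: N_D=1, N_G=2, L=3
Step 1: N_D=2, N_G=2, L=4
Step 2: N_D=4, N_G=2, L=6
Step 3: N_D=8, N_G=2, L=10
Step 4: N_D=16, N_G=2, L=18


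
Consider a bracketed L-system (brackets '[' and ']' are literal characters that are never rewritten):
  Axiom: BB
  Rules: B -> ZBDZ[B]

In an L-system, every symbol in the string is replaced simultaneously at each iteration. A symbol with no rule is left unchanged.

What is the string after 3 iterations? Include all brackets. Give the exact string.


Step 0: BB
Step 1: ZBDZ[B]ZBDZ[B]
Step 2: ZZBDZ[B]DZ[ZBDZ[B]]ZZBDZ[B]DZ[ZBDZ[B]]
Step 3: ZZZBDZ[B]DZ[ZBDZ[B]]DZ[ZZBDZ[B]DZ[ZBDZ[B]]]ZZZBDZ[B]DZ[ZBDZ[B]]DZ[ZZBDZ[B]DZ[ZBDZ[B]]]

Answer: ZZZBDZ[B]DZ[ZBDZ[B]]DZ[ZZBDZ[B]DZ[ZBDZ[B]]]ZZZBDZ[B]DZ[ZBDZ[B]]DZ[ZZBDZ[B]DZ[ZBDZ[B]]]


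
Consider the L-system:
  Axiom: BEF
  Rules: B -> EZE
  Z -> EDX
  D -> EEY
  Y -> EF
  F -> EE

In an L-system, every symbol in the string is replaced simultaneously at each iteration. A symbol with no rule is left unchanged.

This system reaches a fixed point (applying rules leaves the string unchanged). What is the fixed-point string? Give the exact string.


Step 0: BEF
Step 1: EZEEEE
Step 2: EEDXEEEE
Step 3: EEEEYXEEEE
Step 4: EEEEEFXEEEE
Step 5: EEEEEEEXEEEE
Step 6: EEEEEEEXEEEE  (unchanged — fixed point at step 5)

Answer: EEEEEEEXEEEE


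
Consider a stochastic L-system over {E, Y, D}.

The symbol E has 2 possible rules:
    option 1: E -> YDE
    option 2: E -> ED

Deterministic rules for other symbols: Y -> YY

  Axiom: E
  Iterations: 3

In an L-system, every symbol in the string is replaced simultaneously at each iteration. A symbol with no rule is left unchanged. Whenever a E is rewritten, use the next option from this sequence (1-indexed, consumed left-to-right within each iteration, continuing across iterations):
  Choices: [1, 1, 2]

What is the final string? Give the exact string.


Answer: YYYYDYYDED

Derivation:
Step 0: E
Step 1: YDE  (used choices [1])
Step 2: YYDYDE  (used choices [1])
Step 3: YYYYDYYDED  (used choices [2])


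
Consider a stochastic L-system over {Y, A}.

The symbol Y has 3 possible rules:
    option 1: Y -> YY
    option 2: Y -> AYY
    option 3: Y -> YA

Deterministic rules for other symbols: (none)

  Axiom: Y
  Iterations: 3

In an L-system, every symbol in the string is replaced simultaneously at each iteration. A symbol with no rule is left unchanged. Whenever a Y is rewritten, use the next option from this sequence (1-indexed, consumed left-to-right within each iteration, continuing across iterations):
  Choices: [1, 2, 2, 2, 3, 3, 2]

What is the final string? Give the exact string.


Answer: AAYYYAAYAAYY

Derivation:
Step 0: Y
Step 1: YY  (used choices [1])
Step 2: AYYAYY  (used choices [2, 2])
Step 3: AAYYYAAYAAYY  (used choices [2, 3, 3, 2])


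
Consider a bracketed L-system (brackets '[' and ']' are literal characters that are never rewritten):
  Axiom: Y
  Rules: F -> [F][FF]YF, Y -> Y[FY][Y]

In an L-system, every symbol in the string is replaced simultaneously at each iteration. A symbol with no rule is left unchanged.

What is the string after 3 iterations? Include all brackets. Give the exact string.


Step 0: Y
Step 1: Y[FY][Y]
Step 2: Y[FY][Y][[F][FF]YFY[FY][Y]][Y[FY][Y]]
Step 3: Y[FY][Y][[F][FF]YFY[FY][Y]][Y[FY][Y]][[[F][FF]YF][[F][FF]YF[F][FF]YF]Y[FY][Y][F][FF]YFY[FY][Y][[F][FF]YFY[FY][Y]][Y[FY][Y]]][Y[FY][Y][[F][FF]YFY[FY][Y]][Y[FY][Y]]]

Answer: Y[FY][Y][[F][FF]YFY[FY][Y]][Y[FY][Y]][[[F][FF]YF][[F][FF]YF[F][FF]YF]Y[FY][Y][F][FF]YFY[FY][Y][[F][FF]YFY[FY][Y]][Y[FY][Y]]][Y[FY][Y][[F][FF]YFY[FY][Y]][Y[FY][Y]]]


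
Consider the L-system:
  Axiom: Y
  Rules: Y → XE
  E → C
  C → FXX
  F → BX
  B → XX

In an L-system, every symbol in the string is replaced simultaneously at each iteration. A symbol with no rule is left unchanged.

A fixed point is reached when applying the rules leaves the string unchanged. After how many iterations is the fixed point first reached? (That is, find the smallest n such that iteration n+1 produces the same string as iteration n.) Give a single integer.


Step 0: Y
Step 1: XE
Step 2: XC
Step 3: XFXX
Step 4: XBXXX
Step 5: XXXXXX
Step 6: XXXXXX  (unchanged — fixed point at step 5)

Answer: 5


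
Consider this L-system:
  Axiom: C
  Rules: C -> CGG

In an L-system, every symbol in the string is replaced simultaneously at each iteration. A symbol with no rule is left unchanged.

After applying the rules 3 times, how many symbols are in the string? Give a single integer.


Answer: 7

Derivation:
Step 0: length = 1
Step 1: length = 3
Step 2: length = 5
Step 3: length = 7


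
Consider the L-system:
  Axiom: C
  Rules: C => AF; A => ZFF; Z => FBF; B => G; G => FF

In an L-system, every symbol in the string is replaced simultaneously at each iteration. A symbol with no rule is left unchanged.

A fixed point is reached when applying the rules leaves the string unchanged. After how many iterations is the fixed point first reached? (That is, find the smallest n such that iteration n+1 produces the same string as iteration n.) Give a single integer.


Step 0: C
Step 1: AF
Step 2: ZFFF
Step 3: FBFFFF
Step 4: FGFFFF
Step 5: FFFFFFF
Step 6: FFFFFFF  (unchanged — fixed point at step 5)

Answer: 5


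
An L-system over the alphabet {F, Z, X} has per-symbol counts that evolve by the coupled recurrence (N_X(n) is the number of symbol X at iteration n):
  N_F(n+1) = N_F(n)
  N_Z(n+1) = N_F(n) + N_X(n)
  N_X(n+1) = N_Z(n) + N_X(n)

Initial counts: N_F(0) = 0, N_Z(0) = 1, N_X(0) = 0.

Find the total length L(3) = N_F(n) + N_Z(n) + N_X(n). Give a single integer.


Step 0: N_F=0, N_Z=1, N_X=0, L=1
Step 1: N_F=0, N_Z=0, N_X=1, L=1
Step 2: N_F=0, N_Z=1, N_X=1, L=2
Step 3: N_F=0, N_Z=1, N_X=2, L=3

Answer: 3


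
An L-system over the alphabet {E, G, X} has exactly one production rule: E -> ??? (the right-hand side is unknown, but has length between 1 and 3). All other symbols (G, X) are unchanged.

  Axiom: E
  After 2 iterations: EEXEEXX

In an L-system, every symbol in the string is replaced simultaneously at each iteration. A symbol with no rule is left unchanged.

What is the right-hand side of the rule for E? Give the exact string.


Trying E -> EEX:
  Step 0: E
  Step 1: EEX
  Step 2: EEXEEXX
Matches the given result.

Answer: EEX


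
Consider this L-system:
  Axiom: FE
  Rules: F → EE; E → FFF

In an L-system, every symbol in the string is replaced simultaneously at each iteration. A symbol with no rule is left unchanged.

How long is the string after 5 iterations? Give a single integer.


Step 0: length = 2
Step 1: length = 5
Step 2: length = 12
Step 3: length = 30
Step 4: length = 72
Step 5: length = 180

Answer: 180


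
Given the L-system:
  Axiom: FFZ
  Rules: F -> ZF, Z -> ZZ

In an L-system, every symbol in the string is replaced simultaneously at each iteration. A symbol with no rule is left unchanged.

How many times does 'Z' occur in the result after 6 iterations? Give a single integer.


Answer: 190

Derivation:
Step 0: FFZ  (1 'Z')
Step 1: ZFZFZZ  (4 'Z')
Step 2: ZZZFZZZFZZZZ  (10 'Z')
Step 3: ZZZZZZZFZZZZZZZFZZZZZZZZ  (22 'Z')
Step 4: ZZZZZZZZZZZZZZZFZZZZZZZZZZZZZZZFZZZZZZZZZZZZZZZZ  (46 'Z')
Step 5: ZZZZZZZZZZZZZZZZZZZZZZZZZZZZZZZFZZZZZZZZZZZZZZZZZZZZZZZZZZZZZZZFZZZZZZZZZZZZZZZZZZZZZZZZZZZZZZZZ  (94 'Z')
Step 6: ZZZZZZZZZZZZZZZZZZZZZZZZZZZZZZZZZZZZZZZZZZZZZZZZZZZZZZZZZZZZZZZFZZZZZZZZZZZZZZZZZZZZZZZZZZZZZZZZZZZZZZZZZZZZZZZZZZZZZZZZZZZZZZZFZZZZZZZZZZZZZZZZZZZZZZZZZZZZZZZZZZZZZZZZZZZZZZZZZZZZZZZZZZZZZZZZ  (190 'Z')


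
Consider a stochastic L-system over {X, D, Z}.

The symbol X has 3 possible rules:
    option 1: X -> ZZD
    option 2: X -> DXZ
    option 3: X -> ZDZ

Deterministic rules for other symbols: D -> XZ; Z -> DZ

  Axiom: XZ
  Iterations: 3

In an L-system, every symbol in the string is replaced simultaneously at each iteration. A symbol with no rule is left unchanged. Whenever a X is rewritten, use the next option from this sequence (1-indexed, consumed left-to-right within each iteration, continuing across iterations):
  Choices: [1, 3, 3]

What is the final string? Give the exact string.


Answer: XZDZXZDZZDZDZZDZDZXZDZ

Derivation:
Step 0: XZ
Step 1: ZZDDZ  (used choices [1])
Step 2: DZDZXZXZDZ  (used choices [])
Step 3: XZDZXZDZZDZDZZDZDZXZDZ  (used choices [3, 3])


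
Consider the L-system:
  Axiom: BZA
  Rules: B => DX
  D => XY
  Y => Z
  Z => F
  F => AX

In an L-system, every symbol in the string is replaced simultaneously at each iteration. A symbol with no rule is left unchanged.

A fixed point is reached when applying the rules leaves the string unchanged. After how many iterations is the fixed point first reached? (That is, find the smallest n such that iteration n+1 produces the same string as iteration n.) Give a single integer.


Step 0: BZA
Step 1: DXFA
Step 2: XYXAXA
Step 3: XZXAXA
Step 4: XFXAXA
Step 5: XAXXAXA
Step 6: XAXXAXA  (unchanged — fixed point at step 5)

Answer: 5


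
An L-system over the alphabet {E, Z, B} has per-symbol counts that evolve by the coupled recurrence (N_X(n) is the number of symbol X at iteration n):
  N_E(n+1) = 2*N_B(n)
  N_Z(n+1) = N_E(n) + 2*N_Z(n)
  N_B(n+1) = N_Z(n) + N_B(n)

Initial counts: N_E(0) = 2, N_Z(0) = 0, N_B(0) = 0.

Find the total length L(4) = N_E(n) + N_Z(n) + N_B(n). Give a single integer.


Answer: 46

Derivation:
Step 0: N_E=2, N_Z=0, N_B=0, L=2
Step 1: N_E=0, N_Z=2, N_B=0, L=2
Step 2: N_E=0, N_Z=4, N_B=2, L=6
Step 3: N_E=4, N_Z=8, N_B=6, L=18
Step 4: N_E=12, N_Z=20, N_B=14, L=46


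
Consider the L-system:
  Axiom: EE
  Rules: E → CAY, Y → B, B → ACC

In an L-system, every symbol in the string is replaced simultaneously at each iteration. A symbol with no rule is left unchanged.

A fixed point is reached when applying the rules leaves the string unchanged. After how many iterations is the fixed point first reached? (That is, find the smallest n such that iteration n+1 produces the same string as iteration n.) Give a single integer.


Answer: 3

Derivation:
Step 0: EE
Step 1: CAYCAY
Step 2: CABCAB
Step 3: CAACCCAACC
Step 4: CAACCCAACC  (unchanged — fixed point at step 3)


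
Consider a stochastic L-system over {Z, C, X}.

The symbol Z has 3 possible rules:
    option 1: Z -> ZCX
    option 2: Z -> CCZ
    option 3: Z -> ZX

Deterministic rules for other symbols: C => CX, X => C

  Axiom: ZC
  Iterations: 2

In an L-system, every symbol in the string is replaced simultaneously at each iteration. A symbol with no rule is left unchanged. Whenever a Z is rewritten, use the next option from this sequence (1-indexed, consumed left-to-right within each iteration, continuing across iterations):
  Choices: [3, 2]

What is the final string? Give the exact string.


Answer: CCZCCXC

Derivation:
Step 0: ZC
Step 1: ZXCX  (used choices [3])
Step 2: CCZCCXC  (used choices [2])


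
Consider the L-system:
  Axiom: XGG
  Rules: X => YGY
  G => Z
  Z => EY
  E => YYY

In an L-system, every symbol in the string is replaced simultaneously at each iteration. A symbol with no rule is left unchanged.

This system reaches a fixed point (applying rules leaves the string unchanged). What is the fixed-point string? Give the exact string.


Answer: YYYYYYYYYYYYYY

Derivation:
Step 0: XGG
Step 1: YGYZZ
Step 2: YZYEYEY
Step 3: YEYYYYYYYYYY
Step 4: YYYYYYYYYYYYYY
Step 5: YYYYYYYYYYYYYY  (unchanged — fixed point at step 4)


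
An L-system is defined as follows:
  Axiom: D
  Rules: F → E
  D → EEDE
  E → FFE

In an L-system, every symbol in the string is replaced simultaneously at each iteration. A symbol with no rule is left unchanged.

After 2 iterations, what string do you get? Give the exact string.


Answer: FFEFFEEEDEFFE

Derivation:
Step 0: D
Step 1: EEDE
Step 2: FFEFFEEEDEFFE


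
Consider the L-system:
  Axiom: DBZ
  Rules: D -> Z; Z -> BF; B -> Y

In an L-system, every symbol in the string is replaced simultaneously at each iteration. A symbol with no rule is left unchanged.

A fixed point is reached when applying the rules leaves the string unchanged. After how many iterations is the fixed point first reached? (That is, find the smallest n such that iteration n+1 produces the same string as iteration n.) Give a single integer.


Step 0: DBZ
Step 1: ZYBF
Step 2: BFYYF
Step 3: YFYYF
Step 4: YFYYF  (unchanged — fixed point at step 3)

Answer: 3


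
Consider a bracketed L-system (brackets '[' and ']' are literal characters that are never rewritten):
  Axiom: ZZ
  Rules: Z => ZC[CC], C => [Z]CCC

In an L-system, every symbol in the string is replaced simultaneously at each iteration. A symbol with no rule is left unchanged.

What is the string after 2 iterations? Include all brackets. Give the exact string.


Step 0: ZZ
Step 1: ZC[CC]ZC[CC]
Step 2: ZC[CC][Z]CCC[[Z]CCC[Z]CCC]ZC[CC][Z]CCC[[Z]CCC[Z]CCC]

Answer: ZC[CC][Z]CCC[[Z]CCC[Z]CCC]ZC[CC][Z]CCC[[Z]CCC[Z]CCC]


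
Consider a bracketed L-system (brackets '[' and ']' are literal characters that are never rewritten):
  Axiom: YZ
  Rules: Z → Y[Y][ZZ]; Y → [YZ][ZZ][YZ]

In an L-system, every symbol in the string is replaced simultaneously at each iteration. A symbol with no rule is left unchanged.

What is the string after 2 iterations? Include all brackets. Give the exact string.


Answer: [[YZ][ZZ][YZ]Y[Y][ZZ]][Y[Y][ZZ]Y[Y][ZZ]][[YZ][ZZ][YZ]Y[Y][ZZ]][YZ][ZZ][YZ][[YZ][ZZ][YZ]][Y[Y][ZZ]Y[Y][ZZ]]

Derivation:
Step 0: YZ
Step 1: [YZ][ZZ][YZ]Y[Y][ZZ]
Step 2: [[YZ][ZZ][YZ]Y[Y][ZZ]][Y[Y][ZZ]Y[Y][ZZ]][[YZ][ZZ][YZ]Y[Y][ZZ]][YZ][ZZ][YZ][[YZ][ZZ][YZ]][Y[Y][ZZ]Y[Y][ZZ]]


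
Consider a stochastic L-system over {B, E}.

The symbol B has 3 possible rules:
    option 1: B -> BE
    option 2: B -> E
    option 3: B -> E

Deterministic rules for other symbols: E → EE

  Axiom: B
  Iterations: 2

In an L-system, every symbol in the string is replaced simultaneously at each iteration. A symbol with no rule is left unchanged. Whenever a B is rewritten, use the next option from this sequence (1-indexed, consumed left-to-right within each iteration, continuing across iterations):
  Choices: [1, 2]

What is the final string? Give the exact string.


Step 0: B
Step 1: BE  (used choices [1])
Step 2: EEE  (used choices [2])

Answer: EEE


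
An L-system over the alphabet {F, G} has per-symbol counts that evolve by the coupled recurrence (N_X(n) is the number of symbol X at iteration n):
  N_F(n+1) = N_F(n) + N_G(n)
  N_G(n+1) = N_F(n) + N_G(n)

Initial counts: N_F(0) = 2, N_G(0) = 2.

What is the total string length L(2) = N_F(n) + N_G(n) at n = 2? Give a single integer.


Answer: 16

Derivation:
Step 0: N_F=2, N_G=2, L=4
Step 1: N_F=4, N_G=4, L=8
Step 2: N_F=8, N_G=8, L=16


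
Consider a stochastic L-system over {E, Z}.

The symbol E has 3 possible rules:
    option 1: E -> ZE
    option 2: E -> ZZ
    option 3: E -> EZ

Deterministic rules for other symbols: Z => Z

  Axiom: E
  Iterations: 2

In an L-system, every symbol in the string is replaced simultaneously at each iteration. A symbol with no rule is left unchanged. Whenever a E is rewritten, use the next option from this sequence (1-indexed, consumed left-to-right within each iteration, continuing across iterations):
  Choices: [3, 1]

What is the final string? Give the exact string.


Answer: ZEZ

Derivation:
Step 0: E
Step 1: EZ  (used choices [3])
Step 2: ZEZ  (used choices [1])


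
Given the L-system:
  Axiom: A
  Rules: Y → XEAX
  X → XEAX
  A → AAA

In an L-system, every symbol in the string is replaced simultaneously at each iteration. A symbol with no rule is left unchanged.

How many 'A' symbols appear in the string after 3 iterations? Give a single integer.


Step 0: A  (1 'A')
Step 1: AAA  (3 'A')
Step 2: AAAAAAAAA  (9 'A')
Step 3: AAAAAAAAAAAAAAAAAAAAAAAAAAA  (27 'A')

Answer: 27


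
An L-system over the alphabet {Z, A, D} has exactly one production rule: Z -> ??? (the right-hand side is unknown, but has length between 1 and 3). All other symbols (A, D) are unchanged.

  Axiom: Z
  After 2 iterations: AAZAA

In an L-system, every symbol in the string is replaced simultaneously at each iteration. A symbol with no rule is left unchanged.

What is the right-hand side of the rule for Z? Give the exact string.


Trying Z -> AZA:
  Step 0: Z
  Step 1: AZA
  Step 2: AAZAA
Matches the given result.

Answer: AZA


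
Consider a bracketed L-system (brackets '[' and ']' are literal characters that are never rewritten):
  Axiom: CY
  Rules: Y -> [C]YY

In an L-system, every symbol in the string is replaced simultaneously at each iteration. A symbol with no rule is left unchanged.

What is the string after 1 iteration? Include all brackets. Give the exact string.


Answer: C[C]YY

Derivation:
Step 0: CY
Step 1: C[C]YY


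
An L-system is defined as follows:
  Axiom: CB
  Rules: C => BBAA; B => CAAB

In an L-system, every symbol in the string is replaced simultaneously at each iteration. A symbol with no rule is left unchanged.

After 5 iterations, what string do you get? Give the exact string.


Step 0: CB
Step 1: BBAACAAB
Step 2: CAABCAABAABBAAAACAAB
Step 3: BBAAAACAABBBAAAACAABAACAABCAABAAAABBAAAACAAB
Step 4: CAABCAABAAAABBAAAACAABCAABCAABAAAABBAAAACAABAABBAAAACAABBBAAAACAABAAAACAABCAABAAAABBAAAACAAB
Step 5: BBAAAACAABBBAAAACAABAAAACAABCAABAAAABBAAAACAABBBAAAACAABBBAAAACAABAAAACAABCAABAAAABBAAAACAABAACAABCAABAAAABBAAAACAABCAABCAABAAAABBAAAACAABAAAABBAAAACAABBBAAAACAABAAAACAABCAABAAAABBAAAACAAB

Answer: BBAAAACAABBBAAAACAABAAAACAABCAABAAAABBAAAACAABBBAAAACAABBBAAAACAABAAAACAABCAABAAAABBAAAACAABAACAABCAABAAAABBAAAACAABCAABCAABAAAABBAAAACAABAAAABBAAAACAABBBAAAACAABAAAACAABCAABAAAABBAAAACAAB


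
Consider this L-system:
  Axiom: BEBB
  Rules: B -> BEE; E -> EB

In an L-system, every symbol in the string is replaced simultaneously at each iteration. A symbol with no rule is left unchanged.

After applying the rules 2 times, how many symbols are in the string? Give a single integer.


Answer: 26

Derivation:
Step 0: length = 4
Step 1: length = 11
Step 2: length = 26


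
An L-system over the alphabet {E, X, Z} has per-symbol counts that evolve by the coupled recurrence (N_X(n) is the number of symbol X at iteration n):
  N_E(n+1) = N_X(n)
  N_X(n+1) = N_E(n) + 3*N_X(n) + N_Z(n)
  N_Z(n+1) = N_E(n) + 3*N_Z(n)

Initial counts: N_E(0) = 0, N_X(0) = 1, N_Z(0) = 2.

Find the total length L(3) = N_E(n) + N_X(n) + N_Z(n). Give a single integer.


Step 0: N_E=0, N_X=1, N_Z=2, L=3
Step 1: N_E=1, N_X=5, N_Z=6, L=12
Step 2: N_E=5, N_X=22, N_Z=19, L=46
Step 3: N_E=22, N_X=90, N_Z=62, L=174

Answer: 174


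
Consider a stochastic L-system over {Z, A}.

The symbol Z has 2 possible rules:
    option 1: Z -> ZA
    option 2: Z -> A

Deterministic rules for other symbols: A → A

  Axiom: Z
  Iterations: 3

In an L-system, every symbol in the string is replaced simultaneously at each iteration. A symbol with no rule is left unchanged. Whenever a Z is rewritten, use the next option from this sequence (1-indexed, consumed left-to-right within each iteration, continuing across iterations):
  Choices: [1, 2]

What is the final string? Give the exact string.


Answer: AA

Derivation:
Step 0: Z
Step 1: ZA  (used choices [1])
Step 2: AA  (used choices [2])
Step 3: AA  (used choices [])


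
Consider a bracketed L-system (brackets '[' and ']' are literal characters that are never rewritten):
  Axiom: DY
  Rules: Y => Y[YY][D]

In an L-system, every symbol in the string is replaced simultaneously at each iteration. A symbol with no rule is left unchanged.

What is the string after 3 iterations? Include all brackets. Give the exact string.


Answer: DY[YY][D][Y[YY][D]Y[YY][D]][D][Y[YY][D][Y[YY][D]Y[YY][D]][D]Y[YY][D][Y[YY][D]Y[YY][D]][D]][D]

Derivation:
Step 0: DY
Step 1: DY[YY][D]
Step 2: DY[YY][D][Y[YY][D]Y[YY][D]][D]
Step 3: DY[YY][D][Y[YY][D]Y[YY][D]][D][Y[YY][D][Y[YY][D]Y[YY][D]][D]Y[YY][D][Y[YY][D]Y[YY][D]][D]][D]


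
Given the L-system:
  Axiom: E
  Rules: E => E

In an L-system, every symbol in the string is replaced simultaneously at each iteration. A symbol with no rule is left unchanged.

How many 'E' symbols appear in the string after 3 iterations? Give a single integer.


Step 0: E  (1 'E')
Step 1: E  (1 'E')
Step 2: E  (1 'E')
Step 3: E  (1 'E')

Answer: 1


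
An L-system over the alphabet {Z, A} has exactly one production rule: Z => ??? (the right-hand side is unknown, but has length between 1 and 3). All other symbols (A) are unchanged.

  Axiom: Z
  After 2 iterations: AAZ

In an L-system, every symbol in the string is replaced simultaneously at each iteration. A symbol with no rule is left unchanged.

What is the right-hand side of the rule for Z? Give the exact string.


Answer: AZ

Derivation:
Trying Z => AZ:
  Step 0: Z
  Step 1: AZ
  Step 2: AAZ
Matches the given result.


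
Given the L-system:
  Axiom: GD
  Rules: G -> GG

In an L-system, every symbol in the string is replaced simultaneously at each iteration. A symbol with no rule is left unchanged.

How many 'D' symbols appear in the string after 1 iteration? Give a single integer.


Step 0: GD  (1 'D')
Step 1: GGD  (1 'D')

Answer: 1


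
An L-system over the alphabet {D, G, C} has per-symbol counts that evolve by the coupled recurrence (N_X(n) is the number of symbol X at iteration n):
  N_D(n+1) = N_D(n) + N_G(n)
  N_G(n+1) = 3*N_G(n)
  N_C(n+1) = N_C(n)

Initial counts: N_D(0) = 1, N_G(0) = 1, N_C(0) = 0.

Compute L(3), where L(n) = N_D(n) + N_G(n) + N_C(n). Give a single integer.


Step 0: N_D=1, N_G=1, N_C=0, L=2
Step 1: N_D=2, N_G=3, N_C=0, L=5
Step 2: N_D=5, N_G=9, N_C=0, L=14
Step 3: N_D=14, N_G=27, N_C=0, L=41

Answer: 41


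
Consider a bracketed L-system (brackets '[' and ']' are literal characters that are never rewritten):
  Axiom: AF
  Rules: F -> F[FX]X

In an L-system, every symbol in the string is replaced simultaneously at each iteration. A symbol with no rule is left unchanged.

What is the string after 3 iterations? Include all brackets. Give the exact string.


Answer: AF[FX]X[F[FX]XX]X[F[FX]X[F[FX]XX]XX]X

Derivation:
Step 0: AF
Step 1: AF[FX]X
Step 2: AF[FX]X[F[FX]XX]X
Step 3: AF[FX]X[F[FX]XX]X[F[FX]X[F[FX]XX]XX]X


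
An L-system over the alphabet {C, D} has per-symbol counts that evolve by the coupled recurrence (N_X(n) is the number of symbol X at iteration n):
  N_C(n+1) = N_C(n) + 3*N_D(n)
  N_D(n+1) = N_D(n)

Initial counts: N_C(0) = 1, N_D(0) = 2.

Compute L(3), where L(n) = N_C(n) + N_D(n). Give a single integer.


Step 0: N_C=1, N_D=2, L=3
Step 1: N_C=7, N_D=2, L=9
Step 2: N_C=13, N_D=2, L=15
Step 3: N_C=19, N_D=2, L=21

Answer: 21


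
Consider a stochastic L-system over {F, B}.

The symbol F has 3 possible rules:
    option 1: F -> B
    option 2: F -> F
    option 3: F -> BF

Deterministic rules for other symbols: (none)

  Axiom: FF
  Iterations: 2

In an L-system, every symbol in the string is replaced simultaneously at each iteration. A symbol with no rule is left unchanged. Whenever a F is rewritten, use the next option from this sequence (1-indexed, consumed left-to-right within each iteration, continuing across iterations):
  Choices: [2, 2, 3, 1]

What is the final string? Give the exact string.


Answer: BFB

Derivation:
Step 0: FF
Step 1: FF  (used choices [2, 2])
Step 2: BFB  (used choices [3, 1])


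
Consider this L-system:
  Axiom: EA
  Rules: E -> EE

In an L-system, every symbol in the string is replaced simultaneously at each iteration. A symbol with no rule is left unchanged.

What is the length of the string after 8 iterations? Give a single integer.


Answer: 257

Derivation:
Step 0: length = 2
Step 1: length = 3
Step 2: length = 5
Step 3: length = 9
Step 4: length = 17
Step 5: length = 33
Step 6: length = 65
Step 7: length = 129
Step 8: length = 257


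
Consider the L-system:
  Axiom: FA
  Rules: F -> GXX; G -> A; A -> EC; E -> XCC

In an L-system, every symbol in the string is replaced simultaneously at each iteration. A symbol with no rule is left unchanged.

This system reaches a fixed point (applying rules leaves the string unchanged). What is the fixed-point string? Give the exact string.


Step 0: FA
Step 1: GXXEC
Step 2: AXXXCCC
Step 3: ECXXXCCC
Step 4: XCCCXXXCCC
Step 5: XCCCXXXCCC  (unchanged — fixed point at step 4)

Answer: XCCCXXXCCC


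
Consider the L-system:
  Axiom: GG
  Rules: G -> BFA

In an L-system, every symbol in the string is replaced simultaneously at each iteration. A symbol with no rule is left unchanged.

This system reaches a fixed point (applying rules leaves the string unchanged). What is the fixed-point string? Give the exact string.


Answer: BFABFA

Derivation:
Step 0: GG
Step 1: BFABFA
Step 2: BFABFA  (unchanged — fixed point at step 1)


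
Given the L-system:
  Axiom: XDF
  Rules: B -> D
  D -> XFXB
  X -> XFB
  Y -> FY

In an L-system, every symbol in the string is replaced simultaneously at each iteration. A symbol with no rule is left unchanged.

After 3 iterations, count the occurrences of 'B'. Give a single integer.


Answer: 5

Derivation:
Step 0: XDF  (0 'B')
Step 1: XFBXFXBF  (2 'B')
Step 2: XFBFDXFBFXFBDF  (3 'B')
Step 3: XFBFDFXFXBXFBFDFXFBFDXFXBF  (5 'B')


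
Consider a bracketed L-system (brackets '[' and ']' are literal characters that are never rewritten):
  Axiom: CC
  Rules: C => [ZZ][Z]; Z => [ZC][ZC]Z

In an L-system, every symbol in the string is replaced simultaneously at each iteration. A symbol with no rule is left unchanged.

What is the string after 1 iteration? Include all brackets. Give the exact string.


Answer: [ZZ][Z][ZZ][Z]

Derivation:
Step 0: CC
Step 1: [ZZ][Z][ZZ][Z]


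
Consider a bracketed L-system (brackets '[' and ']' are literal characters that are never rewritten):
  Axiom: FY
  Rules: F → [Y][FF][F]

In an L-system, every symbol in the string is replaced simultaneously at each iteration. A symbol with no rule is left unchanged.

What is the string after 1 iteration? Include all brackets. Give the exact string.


Answer: [Y][FF][F]Y

Derivation:
Step 0: FY
Step 1: [Y][FF][F]Y


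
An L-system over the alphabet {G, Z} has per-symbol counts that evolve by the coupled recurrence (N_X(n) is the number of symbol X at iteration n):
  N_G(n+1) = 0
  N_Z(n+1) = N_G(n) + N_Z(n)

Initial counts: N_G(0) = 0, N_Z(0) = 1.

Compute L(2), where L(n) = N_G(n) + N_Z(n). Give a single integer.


Answer: 1

Derivation:
Step 0: N_G=0, N_Z=1, L=1
Step 1: N_G=0, N_Z=1, L=1
Step 2: N_G=0, N_Z=1, L=1


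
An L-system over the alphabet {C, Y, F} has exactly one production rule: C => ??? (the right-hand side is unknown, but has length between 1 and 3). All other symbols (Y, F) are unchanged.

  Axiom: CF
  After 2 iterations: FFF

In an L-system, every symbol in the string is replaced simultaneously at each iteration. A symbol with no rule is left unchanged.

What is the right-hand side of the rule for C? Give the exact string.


Answer: FF

Derivation:
Trying C => FF:
  Step 0: CF
  Step 1: FFF
  Step 2: FFF
Matches the given result.


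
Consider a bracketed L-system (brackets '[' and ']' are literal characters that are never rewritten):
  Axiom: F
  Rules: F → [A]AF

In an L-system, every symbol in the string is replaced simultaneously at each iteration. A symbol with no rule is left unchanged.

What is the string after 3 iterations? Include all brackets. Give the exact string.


Answer: [A]A[A]A[A]AF

Derivation:
Step 0: F
Step 1: [A]AF
Step 2: [A]A[A]AF
Step 3: [A]A[A]A[A]AF


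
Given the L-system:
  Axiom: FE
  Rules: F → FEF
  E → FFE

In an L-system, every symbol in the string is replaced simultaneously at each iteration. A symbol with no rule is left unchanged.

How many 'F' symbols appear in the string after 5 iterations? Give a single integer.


Step 0: FE  (1 'F')
Step 1: FEFFFE  (4 'F')
Step 2: FEFFFEFEFFEFFEFFFE  (12 'F')
Step 3: FEFFFEFEFFEFFEFFFEFEFFFEFEFFEFFFEFEFFEFFFEFEFFEFFEFFFE  (36 'F')
Step 4: FEFFFEFEFFEFFEFFFEFEFFFEFEFFEFFFEFEFFEFFFEFEFFEFFEFFFEFEFFFEFEFFEFFEFFFEFEFFFEFEFFEFFFEFEFFEFFEFFFEFEFFFEFEFFEFFFEFEFFEFFEFFFEFEFFFEFEFFEFFFEFEFFEFFFEFEFFEFFEFFFE  (108 'F')
Step 5: FEFFFEFEFFEFFEFFFEFEFFFEFEFFEFFFEFEFFEFFFEFEFFEFFEFFFEFEFFFEFEFFEFFEFFFEFEFFFEFEFFEFFFEFEFFEFFEFFFEFEFFFEFEFFEFFFEFEFFEFFEFFFEFEFFFEFEFFEFFFEFEFFEFFFEFEFFEFFEFFFEFEFFFEFEFFEFFEFFFEFEFFFEFEFFEFFFEFEFFEFFFEFEFFEFFEFFFEFEFFFEFEFFEFFEFFFEFEFFFEFEFFEFFFEFEFFEFFEFFFEFEFFFEFEFFEFFFEFEFFEFFFEFEFFEFFEFFFEFEFFFEFEFFEFFEFFFEFEFFFEFEFFEFFFEFEFFEFFEFFFEFEFFFEFEFFEFFFEFEFFEFFFEFEFFEFFEFFFEFEFFFEFEFFEFFEFFFEFEFFFEFEFFEFFFEFEFFEFFEFFFEFEFFFEFEFFEFFFEFEFFEFFEFFFEFEFFFEFEFFEFFFEFEFFEFFFEFEFFEFFEFFFE  (324 'F')

Answer: 324


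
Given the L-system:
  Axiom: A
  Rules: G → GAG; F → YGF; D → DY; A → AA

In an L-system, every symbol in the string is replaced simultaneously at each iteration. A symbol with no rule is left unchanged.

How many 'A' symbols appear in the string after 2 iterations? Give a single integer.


Answer: 4

Derivation:
Step 0: A  (1 'A')
Step 1: AA  (2 'A')
Step 2: AAAA  (4 'A')


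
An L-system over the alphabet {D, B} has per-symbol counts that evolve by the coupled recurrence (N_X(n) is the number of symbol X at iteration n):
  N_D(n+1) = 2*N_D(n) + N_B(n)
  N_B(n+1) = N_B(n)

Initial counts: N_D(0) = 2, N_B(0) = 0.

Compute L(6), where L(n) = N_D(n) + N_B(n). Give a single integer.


Answer: 128

Derivation:
Step 0: N_D=2, N_B=0, L=2
Step 1: N_D=4, N_B=0, L=4
Step 2: N_D=8, N_B=0, L=8
Step 3: N_D=16, N_B=0, L=16
Step 4: N_D=32, N_B=0, L=32
Step 5: N_D=64, N_B=0, L=64
Step 6: N_D=128, N_B=0, L=128


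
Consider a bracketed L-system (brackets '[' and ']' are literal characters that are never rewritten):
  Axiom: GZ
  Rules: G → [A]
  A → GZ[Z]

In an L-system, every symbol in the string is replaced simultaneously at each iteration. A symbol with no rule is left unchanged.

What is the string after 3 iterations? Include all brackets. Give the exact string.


Answer: [[A]Z[Z]]Z

Derivation:
Step 0: GZ
Step 1: [A]Z
Step 2: [GZ[Z]]Z
Step 3: [[A]Z[Z]]Z


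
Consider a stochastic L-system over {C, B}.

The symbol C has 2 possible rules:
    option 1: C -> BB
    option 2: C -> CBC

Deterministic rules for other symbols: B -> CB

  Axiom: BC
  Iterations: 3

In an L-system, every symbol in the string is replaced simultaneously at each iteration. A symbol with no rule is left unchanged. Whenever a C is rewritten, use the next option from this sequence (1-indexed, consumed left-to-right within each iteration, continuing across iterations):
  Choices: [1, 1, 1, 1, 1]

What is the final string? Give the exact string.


Answer: CBCBBBCBBBCBBBCB

Derivation:
Step 0: BC
Step 1: CBBB  (used choices [1])
Step 2: BBCBCBCB  (used choices [1])
Step 3: CBCBBBCBBBCBBBCB  (used choices [1, 1, 1])


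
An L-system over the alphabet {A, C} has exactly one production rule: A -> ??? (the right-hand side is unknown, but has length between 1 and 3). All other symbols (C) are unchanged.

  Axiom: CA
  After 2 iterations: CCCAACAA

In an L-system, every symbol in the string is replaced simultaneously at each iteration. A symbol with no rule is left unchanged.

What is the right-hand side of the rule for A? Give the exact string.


Answer: CAA

Derivation:
Trying A -> CAA:
  Step 0: CA
  Step 1: CCAA
  Step 2: CCCAACAA
Matches the given result.


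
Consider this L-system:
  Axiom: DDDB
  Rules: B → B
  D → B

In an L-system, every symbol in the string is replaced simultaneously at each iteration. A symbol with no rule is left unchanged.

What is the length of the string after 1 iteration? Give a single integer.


Answer: 4

Derivation:
Step 0: length = 4
Step 1: length = 4


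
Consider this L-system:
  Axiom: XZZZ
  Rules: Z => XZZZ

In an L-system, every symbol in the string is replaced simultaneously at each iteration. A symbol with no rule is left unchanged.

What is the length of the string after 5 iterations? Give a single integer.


Step 0: length = 4
Step 1: length = 13
Step 2: length = 40
Step 3: length = 121
Step 4: length = 364
Step 5: length = 1093

Answer: 1093


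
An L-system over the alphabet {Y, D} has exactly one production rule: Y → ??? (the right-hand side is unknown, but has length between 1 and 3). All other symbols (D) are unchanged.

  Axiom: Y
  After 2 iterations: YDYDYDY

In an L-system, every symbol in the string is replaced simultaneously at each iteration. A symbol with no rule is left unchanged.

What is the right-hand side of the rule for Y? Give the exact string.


Answer: YDY

Derivation:
Trying Y → YDY:
  Step 0: Y
  Step 1: YDY
  Step 2: YDYDYDY
Matches the given result.


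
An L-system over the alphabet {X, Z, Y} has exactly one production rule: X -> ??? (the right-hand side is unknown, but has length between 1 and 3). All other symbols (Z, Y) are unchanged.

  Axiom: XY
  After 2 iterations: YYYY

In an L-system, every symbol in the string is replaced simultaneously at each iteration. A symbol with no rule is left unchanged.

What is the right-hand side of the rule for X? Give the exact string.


Answer: YYY

Derivation:
Trying X -> YYY:
  Step 0: XY
  Step 1: YYYY
  Step 2: YYYY
Matches the given result.


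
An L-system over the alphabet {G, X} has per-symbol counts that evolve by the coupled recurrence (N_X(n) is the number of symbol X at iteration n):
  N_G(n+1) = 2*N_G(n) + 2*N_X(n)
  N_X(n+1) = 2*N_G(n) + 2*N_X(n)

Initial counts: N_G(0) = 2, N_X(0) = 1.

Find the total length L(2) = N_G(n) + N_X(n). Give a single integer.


Answer: 48

Derivation:
Step 0: N_G=2, N_X=1, L=3
Step 1: N_G=6, N_X=6, L=12
Step 2: N_G=24, N_X=24, L=48


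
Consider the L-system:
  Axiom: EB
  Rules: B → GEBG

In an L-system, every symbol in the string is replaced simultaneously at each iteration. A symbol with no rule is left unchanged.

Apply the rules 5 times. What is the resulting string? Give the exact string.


Step 0: EB
Step 1: EGEBG
Step 2: EGEGEBGG
Step 3: EGEGEGEBGGG
Step 4: EGEGEGEGEBGGGG
Step 5: EGEGEGEGEGEBGGGGG

Answer: EGEGEGEGEGEBGGGGG


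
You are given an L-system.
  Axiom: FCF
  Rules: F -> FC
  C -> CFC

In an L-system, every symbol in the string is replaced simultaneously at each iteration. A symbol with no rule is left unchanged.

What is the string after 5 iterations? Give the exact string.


Step 0: FCF
Step 1: FCCFCFC
Step 2: FCCFCCFCFCCFCFCCFC
Step 3: FCCFCCFCFCCFCCFCFCCFCFCCFCCFCFCCFCFCCFCCFCFCCFC
Step 4: FCCFCCFCFCCFCCFCFCCFCFCCFCCFCFCCFCCFCFCCFCFCCFCCFCFCCFCFCCFCCFCFCCFCCFCFCCFCFCCFCCFCFCCFCFCCFCCFCFCCFCCFCFCCFCFCCFCCFCFCCFC
Step 5: FCCFCCFCFCCFCCFCFCCFCFCCFCCFCFCCFCCFCFCCFCFCCFCCFCFCCFCFCCFCCFCFCCFCCFCFCCFCFCCFCCFCFCCFCCFCFCCFCFCCFCCFCFCCFCFCCFCCFCFCCFCCFCFCCFCFCCFCCFCFCCFCFCCFCCFCFCCFCCFCFCCFCFCCFCCFCFCCFCCFCFCCFCFCCFCCFCFCCFCFCCFCCFCFCCFCCFCFCCFCFCCFCCFCFCCFCFCCFCCFCFCCFCCFCFCCFCFCCFCCFCFCCFCCFCFCCFCFCCFCCFCFCCFCFCCFCCFCFCCFCCFCFCCFCFCCFCCFCFCCFC

Answer: FCCFCCFCFCCFCCFCFCCFCFCCFCCFCFCCFCCFCFCCFCFCCFCCFCFCCFCFCCFCCFCFCCFCCFCFCCFCFCCFCCFCFCCFCCFCFCCFCFCCFCCFCFCCFCFCCFCCFCFCCFCCFCFCCFCFCCFCCFCFCCFCFCCFCCFCFCCFCCFCFCCFCFCCFCCFCFCCFCCFCFCCFCFCCFCCFCFCCFCFCCFCCFCFCCFCCFCFCCFCFCCFCCFCFCCFCFCCFCCFCFCCFCCFCFCCFCFCCFCCFCFCCFCCFCFCCFCFCCFCCFCFCCFCFCCFCCFCFCCFCCFCFCCFCFCCFCCFCFCCFC


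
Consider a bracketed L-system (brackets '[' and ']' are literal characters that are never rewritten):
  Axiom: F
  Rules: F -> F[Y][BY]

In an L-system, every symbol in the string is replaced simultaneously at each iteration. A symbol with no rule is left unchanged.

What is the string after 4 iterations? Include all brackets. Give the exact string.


Step 0: F
Step 1: F[Y][BY]
Step 2: F[Y][BY][Y][BY]
Step 3: F[Y][BY][Y][BY][Y][BY]
Step 4: F[Y][BY][Y][BY][Y][BY][Y][BY]

Answer: F[Y][BY][Y][BY][Y][BY][Y][BY]


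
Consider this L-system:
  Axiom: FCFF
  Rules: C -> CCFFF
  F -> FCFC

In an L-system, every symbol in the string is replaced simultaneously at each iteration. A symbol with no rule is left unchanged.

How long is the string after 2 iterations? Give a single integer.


Step 0: length = 4
Step 1: length = 17
Step 2: length = 76

Answer: 76


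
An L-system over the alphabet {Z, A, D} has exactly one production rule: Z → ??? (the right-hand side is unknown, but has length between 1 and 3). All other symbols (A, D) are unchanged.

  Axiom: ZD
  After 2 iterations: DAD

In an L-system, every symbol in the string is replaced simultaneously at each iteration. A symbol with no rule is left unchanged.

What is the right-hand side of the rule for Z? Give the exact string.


Trying Z → DA:
  Step 0: ZD
  Step 1: DAD
  Step 2: DAD
Matches the given result.

Answer: DA


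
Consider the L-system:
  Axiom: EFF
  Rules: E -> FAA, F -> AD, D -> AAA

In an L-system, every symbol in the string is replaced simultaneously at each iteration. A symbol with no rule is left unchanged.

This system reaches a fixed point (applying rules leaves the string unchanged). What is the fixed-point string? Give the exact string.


Step 0: EFF
Step 1: FAAADAD
Step 2: ADAAAAAAAAAA
Step 3: AAAAAAAAAAAAAA
Step 4: AAAAAAAAAAAAAA  (unchanged — fixed point at step 3)

Answer: AAAAAAAAAAAAAA


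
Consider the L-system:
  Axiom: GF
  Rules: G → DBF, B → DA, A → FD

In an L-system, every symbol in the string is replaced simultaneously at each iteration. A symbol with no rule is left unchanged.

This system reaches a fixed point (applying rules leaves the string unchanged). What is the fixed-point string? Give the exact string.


Step 0: GF
Step 1: DBFF
Step 2: DDAFF
Step 3: DDFDFF
Step 4: DDFDFF  (unchanged — fixed point at step 3)

Answer: DDFDFF
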